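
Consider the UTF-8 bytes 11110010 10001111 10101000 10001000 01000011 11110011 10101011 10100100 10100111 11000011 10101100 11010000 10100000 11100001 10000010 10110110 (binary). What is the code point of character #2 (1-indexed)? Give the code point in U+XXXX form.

Offset 0: leading byte 0xF2 = 11110010 → 4-byte char #1 = F2 8F A8 88.
Offset 4: leading byte 0x43 = 01000011 → 1-byte char #2 = 43.
Leading byte 0x43 = 01000011 matches 0xxxxxxx → 1-byte sequence.
Byte 1: 0x43 = 01000011, payload 1000011 (7 bits).
Concatenate: 1000011 = 0x43 (7 bits → U+0043).

U+0043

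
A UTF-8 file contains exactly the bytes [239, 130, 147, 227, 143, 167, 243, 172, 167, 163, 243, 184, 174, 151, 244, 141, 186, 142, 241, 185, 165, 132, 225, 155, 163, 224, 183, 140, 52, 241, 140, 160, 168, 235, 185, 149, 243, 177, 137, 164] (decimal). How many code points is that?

Byte at offset 0: 0xEF = 11101111 → 3-byte char (#1). Advance 3.
Byte at offset 3: 0xE3 = 11100011 → 3-byte char (#2). Advance 3.
Byte at offset 6: 0xF3 = 11110011 → 4-byte char (#3). Advance 4.
Byte at offset 10: 0xF3 = 11110011 → 4-byte char (#4). Advance 4.
Byte at offset 14: 0xF4 = 11110100 → 4-byte char (#5). Advance 4.
Byte at offset 18: 0xF1 = 11110001 → 4-byte char (#6). Advance 4.
Byte at offset 22: 0xE1 = 11100001 → 3-byte char (#7). Advance 3.
Byte at offset 25: 0xE0 = 11100000 → 3-byte char (#8). Advance 3.
Byte at offset 28: 0x34 = 00110100 → 1-byte char (#9). Advance 1.
Byte at offset 29: 0xF1 = 11110001 → 4-byte char (#10). Advance 4.
Byte at offset 33: 0xEB = 11101011 → 3-byte char (#11). Advance 3.
Byte at offset 36: 0xF3 = 11110011 → 4-byte char (#12). Advance 4.
Reached end at offset 40 after 12 code points.

12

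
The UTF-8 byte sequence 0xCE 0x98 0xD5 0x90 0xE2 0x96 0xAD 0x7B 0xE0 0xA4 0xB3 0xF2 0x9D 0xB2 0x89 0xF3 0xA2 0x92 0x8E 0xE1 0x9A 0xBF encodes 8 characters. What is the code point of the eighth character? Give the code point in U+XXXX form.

U+16BF

Offset 0: leading byte 0xCE = 11001110 → 2-byte char #1 = CE 98.
Offset 2: leading byte 0xD5 = 11010101 → 2-byte char #2 = D5 90.
Offset 4: leading byte 0xE2 = 11100010 → 3-byte char #3 = E2 96 AD.
Offset 7: leading byte 0x7B = 01111011 → 1-byte char #4 = 7B.
Offset 8: leading byte 0xE0 = 11100000 → 3-byte char #5 = E0 A4 B3.
Offset 11: leading byte 0xF2 = 11110010 → 4-byte char #6 = F2 9D B2 89.
Offset 15: leading byte 0xF3 = 11110011 → 4-byte char #7 = F3 A2 92 8E.
Offset 19: leading byte 0xE1 = 11100001 → 3-byte char #8 = E1 9A BF.
Leading byte 0xE1 = 11100001 matches 1110xxxx → 3-byte sequence.
Byte 1: 0xE1 = 11100001, payload 0001 (4 bits).
Byte 2: 0x9A = 10011010 (10xxxxxx ✓), payload 011010.
Byte 3: 0xBF = 10111111 (10xxxxxx ✓), payload 111111.
Concatenate: 0001011010111111 = 0x16BF (16 bits → U+16BF).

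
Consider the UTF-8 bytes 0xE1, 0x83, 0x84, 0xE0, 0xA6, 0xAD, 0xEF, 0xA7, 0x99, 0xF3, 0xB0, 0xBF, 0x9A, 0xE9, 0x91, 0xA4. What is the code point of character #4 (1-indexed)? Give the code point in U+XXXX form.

U+F0FDA

Offset 0: leading byte 0xE1 = 11100001 → 3-byte char #1 = E1 83 84.
Offset 3: leading byte 0xE0 = 11100000 → 3-byte char #2 = E0 A6 AD.
Offset 6: leading byte 0xEF = 11101111 → 3-byte char #3 = EF A7 99.
Offset 9: leading byte 0xF3 = 11110011 → 4-byte char #4 = F3 B0 BF 9A.
Leading byte 0xF3 = 11110011 matches 11110xxx → 4-byte sequence.
Byte 1: 0xF3 = 11110011, payload 011 (3 bits).
Byte 2: 0xB0 = 10110000 (10xxxxxx ✓), payload 110000.
Byte 3: 0xBF = 10111111 (10xxxxxx ✓), payload 111111.
Byte 4: 0x9A = 10011010 (10xxxxxx ✓), payload 011010.
Concatenate: 011110000111111011010 = 0xF0FDA (21 bits → U+F0FDA).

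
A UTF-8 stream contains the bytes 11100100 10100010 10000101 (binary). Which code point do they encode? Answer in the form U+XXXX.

Leading byte 0xE4 = 11100100 matches 1110xxxx → 3-byte sequence.
Byte 1: 0xE4 = 11100100, payload 0100 (4 bits).
Byte 2: 0xA2 = 10100010 (10xxxxxx ✓), payload 100010.
Byte 3: 0x85 = 10000101 (10xxxxxx ✓), payload 000101.
Concatenate: 0100100010000101 = 0x4885 (16 bits → U+4885).

U+4885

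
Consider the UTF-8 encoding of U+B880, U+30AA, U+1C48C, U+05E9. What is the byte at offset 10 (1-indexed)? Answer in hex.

0x8C

1-indexed offset 10 is 0-indexed offset 9.
U+B880 → 3-byte form EB A2 80 at offsets 0–2.
U+30AA → 3-byte form E3 82 AA at offsets 3–5.
U+1C48C → 4-byte form F0 9C 92 8C at offsets 6–9.
Offset 9 falls in char 3's range; it's byte 4 of F0 9C 92 8C = 0x8C.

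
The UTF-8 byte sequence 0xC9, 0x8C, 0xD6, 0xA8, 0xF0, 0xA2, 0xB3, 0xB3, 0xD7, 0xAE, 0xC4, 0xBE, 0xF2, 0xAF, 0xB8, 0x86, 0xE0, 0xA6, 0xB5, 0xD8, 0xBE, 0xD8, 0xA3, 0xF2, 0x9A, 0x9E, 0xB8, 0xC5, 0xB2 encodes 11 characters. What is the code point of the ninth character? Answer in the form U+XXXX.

U+0623

Offset 0: leading byte 0xC9 = 11001001 → 2-byte char #1 = C9 8C.
Offset 2: leading byte 0xD6 = 11010110 → 2-byte char #2 = D6 A8.
Offset 4: leading byte 0xF0 = 11110000 → 4-byte char #3 = F0 A2 B3 B3.
Offset 8: leading byte 0xD7 = 11010111 → 2-byte char #4 = D7 AE.
Offset 10: leading byte 0xC4 = 11000100 → 2-byte char #5 = C4 BE.
Offset 12: leading byte 0xF2 = 11110010 → 4-byte char #6 = F2 AF B8 86.
Offset 16: leading byte 0xE0 = 11100000 → 3-byte char #7 = E0 A6 B5.
Offset 19: leading byte 0xD8 = 11011000 → 2-byte char #8 = D8 BE.
Offset 21: leading byte 0xD8 = 11011000 → 2-byte char #9 = D8 A3.
Leading byte 0xD8 = 11011000 matches 110xxxxx → 2-byte sequence.
Byte 1: 0xD8 = 11011000, payload 11000 (5 bits).
Byte 2: 0xA3 = 10100011 (10xxxxxx ✓), payload 100011.
Concatenate: 11000100011 = 0x623 (11 bits → U+0623).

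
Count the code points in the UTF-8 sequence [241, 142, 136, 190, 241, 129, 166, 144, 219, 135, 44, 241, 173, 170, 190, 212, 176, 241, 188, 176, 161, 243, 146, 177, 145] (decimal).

8

Byte at offset 0: 0xF1 = 11110001 → 4-byte char (#1). Advance 4.
Byte at offset 4: 0xF1 = 11110001 → 4-byte char (#2). Advance 4.
Byte at offset 8: 0xDB = 11011011 → 2-byte char (#3). Advance 2.
Byte at offset 10: 0x2C = 00101100 → 1-byte char (#4). Advance 1.
Byte at offset 11: 0xF1 = 11110001 → 4-byte char (#5). Advance 4.
Byte at offset 15: 0xD4 = 11010100 → 2-byte char (#6). Advance 2.
Byte at offset 17: 0xF1 = 11110001 → 4-byte char (#7). Advance 4.
Byte at offset 21: 0xF3 = 11110011 → 4-byte char (#8). Advance 4.
Reached end at offset 25 after 8 code points.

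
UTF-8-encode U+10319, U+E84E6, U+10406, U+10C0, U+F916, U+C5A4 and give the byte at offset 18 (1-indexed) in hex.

0x96

1-indexed offset 18 is 0-indexed offset 17.
U+10319 → 4-byte form F0 90 8C 99 at offsets 0–3.
U+E84E6 → 4-byte form F3 A8 93 A6 at offsets 4–7.
U+10406 → 4-byte form F0 90 90 86 at offsets 8–11.
U+10C0 → 3-byte form E1 83 80 at offsets 12–14.
U+F916 → 3-byte form EF A4 96 at offsets 15–17.
Offset 17 falls in char 5's range; it's byte 3 of EF A4 96 = 0x96.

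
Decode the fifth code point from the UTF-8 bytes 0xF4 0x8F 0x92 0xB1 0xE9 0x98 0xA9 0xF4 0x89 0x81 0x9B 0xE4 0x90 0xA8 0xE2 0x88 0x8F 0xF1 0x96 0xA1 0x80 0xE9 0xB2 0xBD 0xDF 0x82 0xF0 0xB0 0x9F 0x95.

Offset 0: leading byte 0xF4 = 11110100 → 4-byte char #1 = F4 8F 92 B1.
Offset 4: leading byte 0xE9 = 11101001 → 3-byte char #2 = E9 98 A9.
Offset 7: leading byte 0xF4 = 11110100 → 4-byte char #3 = F4 89 81 9B.
Offset 11: leading byte 0xE4 = 11100100 → 3-byte char #4 = E4 90 A8.
Offset 14: leading byte 0xE2 = 11100010 → 3-byte char #5 = E2 88 8F.
Leading byte 0xE2 = 11100010 matches 1110xxxx → 3-byte sequence.
Byte 1: 0xE2 = 11100010, payload 0010 (4 bits).
Byte 2: 0x88 = 10001000 (10xxxxxx ✓), payload 001000.
Byte 3: 0x8F = 10001111 (10xxxxxx ✓), payload 001111.
Concatenate: 0010001000001111 = 0x220F (16 bits → U+220F).

U+220F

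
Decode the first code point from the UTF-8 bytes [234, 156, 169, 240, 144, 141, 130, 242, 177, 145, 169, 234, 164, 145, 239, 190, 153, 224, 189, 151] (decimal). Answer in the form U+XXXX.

Offset 0: leading byte 0xEA = 11101010 → 3-byte char #1 = EA 9C A9.
Leading byte 0xEA = 11101010 matches 1110xxxx → 3-byte sequence.
Byte 1: 0xEA = 11101010, payload 1010 (4 bits).
Byte 2: 0x9C = 10011100 (10xxxxxx ✓), payload 011100.
Byte 3: 0xA9 = 10101001 (10xxxxxx ✓), payload 101001.
Concatenate: 1010011100101001 = 0xA729 (16 bits → U+A729).

U+A729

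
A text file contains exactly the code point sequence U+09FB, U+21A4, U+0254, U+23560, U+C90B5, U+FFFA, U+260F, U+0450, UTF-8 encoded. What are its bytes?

E0 A7 BB E2 86 A4 C9 94 F0 A3 95 A0 F3 89 82 B5 EF BF BA E2 98 8F D1 90

U+09FB: 3-byte form → E0 A7 BB.
U+21A4: 3-byte form → E2 86 A4.
U+0254: 2-byte form → C9 94.
U+23560: 4-byte form → F0 A3 95 A0.
U+C90B5: 4-byte form → F3 89 82 B5.
U+FFFA: 3-byte form → EF BF BA.
U+260F: 3-byte form → E2 98 8F.
U+0450: 2-byte form → D1 90.
Concatenated (24 bytes): E0 A7 BB E2 86 A4 C9 94 F0 A3 95 A0 F3 89 82 B5 EF BF BA E2 98 8F D1 90.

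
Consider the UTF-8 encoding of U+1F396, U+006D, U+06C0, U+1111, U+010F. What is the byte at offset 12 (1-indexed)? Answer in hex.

1-indexed offset 12 is 0-indexed offset 11.
U+1F396 → 4-byte form F0 9F 8E 96 at offsets 0–3.
U+006D → 1-byte form 6D at offsets 4–4.
U+06C0 → 2-byte form DB 80 at offsets 5–6.
U+1111 → 3-byte form E1 84 91 at offsets 7–9.
U+010F → 2-byte form C4 8F at offsets 10–11.
Offset 11 falls in char 5's range; it's byte 2 of C4 8F = 0x8F.

0x8F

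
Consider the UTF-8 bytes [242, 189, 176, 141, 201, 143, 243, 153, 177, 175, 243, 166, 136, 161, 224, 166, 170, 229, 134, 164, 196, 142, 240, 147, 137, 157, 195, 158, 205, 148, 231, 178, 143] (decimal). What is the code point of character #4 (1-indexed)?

U+E6221

Offset 0: leading byte 0xF2 = 11110010 → 4-byte char #1 = F2 BD B0 8D.
Offset 4: leading byte 0xC9 = 11001001 → 2-byte char #2 = C9 8F.
Offset 6: leading byte 0xF3 = 11110011 → 4-byte char #3 = F3 99 B1 AF.
Offset 10: leading byte 0xF3 = 11110011 → 4-byte char #4 = F3 A6 88 A1.
Leading byte 0xF3 = 11110011 matches 11110xxx → 4-byte sequence.
Byte 1: 0xF3 = 11110011, payload 011 (3 bits).
Byte 2: 0xA6 = 10100110 (10xxxxxx ✓), payload 100110.
Byte 3: 0x88 = 10001000 (10xxxxxx ✓), payload 001000.
Byte 4: 0xA1 = 10100001 (10xxxxxx ✓), payload 100001.
Concatenate: 011100110001000100001 = 0xE6221 (21 bits → U+E6221).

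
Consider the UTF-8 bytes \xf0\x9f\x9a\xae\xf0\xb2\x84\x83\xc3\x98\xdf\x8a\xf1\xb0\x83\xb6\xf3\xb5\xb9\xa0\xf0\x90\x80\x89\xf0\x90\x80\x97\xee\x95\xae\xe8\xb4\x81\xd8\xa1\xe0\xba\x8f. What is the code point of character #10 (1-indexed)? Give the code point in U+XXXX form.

U+8D01

Offset 0: leading byte 0xF0 = 11110000 → 4-byte char #1 = F0 9F 9A AE.
Offset 4: leading byte 0xF0 = 11110000 → 4-byte char #2 = F0 B2 84 83.
Offset 8: leading byte 0xC3 = 11000011 → 2-byte char #3 = C3 98.
Offset 10: leading byte 0xDF = 11011111 → 2-byte char #4 = DF 8A.
Offset 12: leading byte 0xF1 = 11110001 → 4-byte char #5 = F1 B0 83 B6.
Offset 16: leading byte 0xF3 = 11110011 → 4-byte char #6 = F3 B5 B9 A0.
Offset 20: leading byte 0xF0 = 11110000 → 4-byte char #7 = F0 90 80 89.
Offset 24: leading byte 0xF0 = 11110000 → 4-byte char #8 = F0 90 80 97.
Offset 28: leading byte 0xEE = 11101110 → 3-byte char #9 = EE 95 AE.
Offset 31: leading byte 0xE8 = 11101000 → 3-byte char #10 = E8 B4 81.
Leading byte 0xE8 = 11101000 matches 1110xxxx → 3-byte sequence.
Byte 1: 0xE8 = 11101000, payload 1000 (4 bits).
Byte 2: 0xB4 = 10110100 (10xxxxxx ✓), payload 110100.
Byte 3: 0x81 = 10000001 (10xxxxxx ✓), payload 000001.
Concatenate: 1000110100000001 = 0x8D01 (16 bits → U+8D01).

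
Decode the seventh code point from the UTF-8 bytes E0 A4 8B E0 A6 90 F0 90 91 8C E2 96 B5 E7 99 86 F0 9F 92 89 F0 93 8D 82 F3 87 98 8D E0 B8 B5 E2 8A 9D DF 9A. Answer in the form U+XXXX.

Offset 0: leading byte 0xE0 = 11100000 → 3-byte char #1 = E0 A4 8B.
Offset 3: leading byte 0xE0 = 11100000 → 3-byte char #2 = E0 A6 90.
Offset 6: leading byte 0xF0 = 11110000 → 4-byte char #3 = F0 90 91 8C.
Offset 10: leading byte 0xE2 = 11100010 → 3-byte char #4 = E2 96 B5.
Offset 13: leading byte 0xE7 = 11100111 → 3-byte char #5 = E7 99 86.
Offset 16: leading byte 0xF0 = 11110000 → 4-byte char #6 = F0 9F 92 89.
Offset 20: leading byte 0xF0 = 11110000 → 4-byte char #7 = F0 93 8D 82.
Leading byte 0xF0 = 11110000 matches 11110xxx → 4-byte sequence.
Byte 1: 0xF0 = 11110000, payload 000 (3 bits).
Byte 2: 0x93 = 10010011 (10xxxxxx ✓), payload 010011.
Byte 3: 0x8D = 10001101 (10xxxxxx ✓), payload 001101.
Byte 4: 0x82 = 10000010 (10xxxxxx ✓), payload 000010.
Concatenate: 000010011001101000010 = 0x13342 (21 bits → U+13342).

U+13342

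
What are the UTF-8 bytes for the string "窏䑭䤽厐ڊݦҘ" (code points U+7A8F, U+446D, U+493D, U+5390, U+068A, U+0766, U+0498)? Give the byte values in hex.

U+7A8F: 3-byte form → E7 AA 8F.
U+446D: 3-byte form → E4 91 AD.
U+493D: 3-byte form → E4 A4 BD.
U+5390: 3-byte form → E5 8E 90.
U+068A: 2-byte form → DA 8A.
U+0766: 2-byte form → DD A6.
U+0498: 2-byte form → D2 98.
Concatenated (18 bytes): E7 AA 8F E4 91 AD E4 A4 BD E5 8E 90 DA 8A DD A6 D2 98.

E7 AA 8F E4 91 AD E4 A4 BD E5 8E 90 DA 8A DD A6 D2 98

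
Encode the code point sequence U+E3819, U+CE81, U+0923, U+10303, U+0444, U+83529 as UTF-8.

F3 A3 A0 99 EC BA 81 E0 A4 A3 F0 90 8C 83 D1 84 F2 83 94 A9

U+E3819: 4-byte form → F3 A3 A0 99.
U+CE81: 3-byte form → EC BA 81.
U+0923: 3-byte form → E0 A4 A3.
U+10303: 4-byte form → F0 90 8C 83.
U+0444: 2-byte form → D1 84.
U+83529: 4-byte form → F2 83 94 A9.
Concatenated (20 bytes): F3 A3 A0 99 EC BA 81 E0 A4 A3 F0 90 8C 83 D1 84 F2 83 94 A9.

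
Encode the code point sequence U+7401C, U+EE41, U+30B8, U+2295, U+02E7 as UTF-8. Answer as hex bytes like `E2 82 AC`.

U+7401C: 4-byte form → F1 B4 80 9C.
U+EE41: 3-byte form → EE B9 81.
U+30B8: 3-byte form → E3 82 B8.
U+2295: 3-byte form → E2 8A 95.
U+02E7: 2-byte form → CB A7.
Concatenated (15 bytes): F1 B4 80 9C EE B9 81 E3 82 B8 E2 8A 95 CB A7.

F1 B4 80 9C EE B9 81 E3 82 B8 E2 8A 95 CB A7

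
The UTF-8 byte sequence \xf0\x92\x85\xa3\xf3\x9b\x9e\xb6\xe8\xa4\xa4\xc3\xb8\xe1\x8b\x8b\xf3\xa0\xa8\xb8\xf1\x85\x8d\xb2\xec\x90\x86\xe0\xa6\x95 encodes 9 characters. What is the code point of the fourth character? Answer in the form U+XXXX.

U+00F8

Offset 0: leading byte 0xF0 = 11110000 → 4-byte char #1 = F0 92 85 A3.
Offset 4: leading byte 0xF3 = 11110011 → 4-byte char #2 = F3 9B 9E B6.
Offset 8: leading byte 0xE8 = 11101000 → 3-byte char #3 = E8 A4 A4.
Offset 11: leading byte 0xC3 = 11000011 → 2-byte char #4 = C3 B8.
Leading byte 0xC3 = 11000011 matches 110xxxxx → 2-byte sequence.
Byte 1: 0xC3 = 11000011, payload 00011 (5 bits).
Byte 2: 0xB8 = 10111000 (10xxxxxx ✓), payload 111000.
Concatenate: 00011111000 = 0xF8 (11 bits → U+00F8).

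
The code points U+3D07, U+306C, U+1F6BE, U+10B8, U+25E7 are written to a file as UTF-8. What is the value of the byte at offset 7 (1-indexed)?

0xF0

1-indexed offset 7 is 0-indexed offset 6.
U+3D07 → 3-byte form E3 B4 87 at offsets 0–2.
U+306C → 3-byte form E3 81 AC at offsets 3–5.
U+1F6BE → 4-byte form F0 9F 9A BE at offsets 6–9.
Offset 6 falls in char 3's range; it's byte 1 of F0 9F 9A BE = 0xF0.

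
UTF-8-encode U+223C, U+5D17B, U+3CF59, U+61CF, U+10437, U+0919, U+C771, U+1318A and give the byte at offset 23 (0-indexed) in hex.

U+223C → 3-byte form E2 88 BC at offsets 0–2.
U+5D17B → 4-byte form F1 9D 85 BB at offsets 3–6.
U+3CF59 → 4-byte form F0 BC BD 99 at offsets 7–10.
U+61CF → 3-byte form E6 87 8F at offsets 11–13.
U+10437 → 4-byte form F0 90 90 B7 at offsets 14–17.
U+0919 → 3-byte form E0 A4 99 at offsets 18–20.
U+C771 → 3-byte form EC 9D B1 at offsets 21–23.
Offset 23 falls in char 7's range; it's byte 3 of EC 9D B1 = 0xB1.

0xB1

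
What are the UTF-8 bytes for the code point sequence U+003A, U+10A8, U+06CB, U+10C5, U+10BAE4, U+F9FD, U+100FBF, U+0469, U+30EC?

3A E1 82 A8 DB 8B E1 83 85 F4 8B AB A4 EF A7 BD F4 80 BE BF D1 A9 E3 83 AC

U+003A: 1-byte form → 3A.
U+10A8: 3-byte form → E1 82 A8.
U+06CB: 2-byte form → DB 8B.
U+10C5: 3-byte form → E1 83 85.
U+10BAE4: 4-byte form → F4 8B AB A4.
U+F9FD: 3-byte form → EF A7 BD.
U+100FBF: 4-byte form → F4 80 BE BF.
U+0469: 2-byte form → D1 A9.
U+30EC: 3-byte form → E3 83 AC.
Concatenated (25 bytes): 3A E1 82 A8 DB 8B E1 83 85 F4 8B AB A4 EF A7 BD F4 80 BE BF D1 A9 E3 83 AC.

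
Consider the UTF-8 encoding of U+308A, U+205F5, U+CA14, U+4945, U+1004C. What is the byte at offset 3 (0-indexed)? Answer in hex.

U+308A → 3-byte form E3 82 8A at offsets 0–2.
U+205F5 → 4-byte form F0 A0 97 B5 at offsets 3–6.
Offset 3 falls in char 2's range; it's byte 1 of F0 A0 97 B5 = 0xF0.

0xF0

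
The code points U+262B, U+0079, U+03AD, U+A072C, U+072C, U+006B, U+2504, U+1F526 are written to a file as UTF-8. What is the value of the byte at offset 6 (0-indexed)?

U+262B → 3-byte form E2 98 AB at offsets 0–2.
U+0079 → 1-byte form 79 at offsets 3–3.
U+03AD → 2-byte form CE AD at offsets 4–5.
U+A072C → 4-byte form F2 A0 9C AC at offsets 6–9.
Offset 6 falls in char 4's range; it's byte 1 of F2 A0 9C AC = 0xF2.

0xF2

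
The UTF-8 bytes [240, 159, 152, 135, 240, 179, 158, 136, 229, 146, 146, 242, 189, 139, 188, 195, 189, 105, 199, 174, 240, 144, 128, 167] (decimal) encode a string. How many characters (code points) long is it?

Byte at offset 0: 0xF0 = 11110000 → 4-byte char (#1). Advance 4.
Byte at offset 4: 0xF0 = 11110000 → 4-byte char (#2). Advance 4.
Byte at offset 8: 0xE5 = 11100101 → 3-byte char (#3). Advance 3.
Byte at offset 11: 0xF2 = 11110010 → 4-byte char (#4). Advance 4.
Byte at offset 15: 0xC3 = 11000011 → 2-byte char (#5). Advance 2.
Byte at offset 17: 0x69 = 01101001 → 1-byte char (#6). Advance 1.
Byte at offset 18: 0xC7 = 11000111 → 2-byte char (#7). Advance 2.
Byte at offset 20: 0xF0 = 11110000 → 4-byte char (#8). Advance 4.
Reached end at offset 24 after 8 code points.

8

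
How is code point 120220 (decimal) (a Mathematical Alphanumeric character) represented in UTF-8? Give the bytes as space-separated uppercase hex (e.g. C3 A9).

F0 9D 96 9C

U+1D59C = 0x1D59C = 120220 decimal. In range U+10000–U+10FFFF → 4-byte form: 11110xxx 10xxxxxx 10xxxxxx 10xxxxxx.
Binary (21 bits): 000011101010110011100.
Split 3+6+6+6: 000 | 011101 | 010110 | 011100.
Byte 1: 11110000 = 0xF0.
Byte 2: 10011101 = 0x9D.
Byte 3: 10010110 = 0x96.
Byte 4: 10011100 = 0x9C.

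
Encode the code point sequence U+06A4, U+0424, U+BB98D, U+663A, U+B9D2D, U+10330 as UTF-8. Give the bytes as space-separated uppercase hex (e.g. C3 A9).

U+06A4: 2-byte form → DA A4.
U+0424: 2-byte form → D0 A4.
U+BB98D: 4-byte form → F2 BB A6 8D.
U+663A: 3-byte form → E6 98 BA.
U+B9D2D: 4-byte form → F2 B9 B4 AD.
U+10330: 4-byte form → F0 90 8C B0.
Concatenated (19 bytes): DA A4 D0 A4 F2 BB A6 8D E6 98 BA F2 B9 B4 AD F0 90 8C B0.

DA A4 D0 A4 F2 BB A6 8D E6 98 BA F2 B9 B4 AD F0 90 8C B0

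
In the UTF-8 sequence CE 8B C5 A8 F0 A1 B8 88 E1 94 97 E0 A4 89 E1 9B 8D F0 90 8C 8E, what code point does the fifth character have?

U+0909

Offset 0: leading byte 0xCE = 11001110 → 2-byte char #1 = CE 8B.
Offset 2: leading byte 0xC5 = 11000101 → 2-byte char #2 = C5 A8.
Offset 4: leading byte 0xF0 = 11110000 → 4-byte char #3 = F0 A1 B8 88.
Offset 8: leading byte 0xE1 = 11100001 → 3-byte char #4 = E1 94 97.
Offset 11: leading byte 0xE0 = 11100000 → 3-byte char #5 = E0 A4 89.
Leading byte 0xE0 = 11100000 matches 1110xxxx → 3-byte sequence.
Byte 1: 0xE0 = 11100000, payload 0000 (4 bits).
Byte 2: 0xA4 = 10100100 (10xxxxxx ✓), payload 100100.
Byte 3: 0x89 = 10001001 (10xxxxxx ✓), payload 001001.
Concatenate: 0000100100001001 = 0x909 (16 bits → U+0909).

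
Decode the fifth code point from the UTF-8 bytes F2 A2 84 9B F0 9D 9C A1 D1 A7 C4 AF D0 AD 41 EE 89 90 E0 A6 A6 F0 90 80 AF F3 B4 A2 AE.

Offset 0: leading byte 0xF2 = 11110010 → 4-byte char #1 = F2 A2 84 9B.
Offset 4: leading byte 0xF0 = 11110000 → 4-byte char #2 = F0 9D 9C A1.
Offset 8: leading byte 0xD1 = 11010001 → 2-byte char #3 = D1 A7.
Offset 10: leading byte 0xC4 = 11000100 → 2-byte char #4 = C4 AF.
Offset 12: leading byte 0xD0 = 11010000 → 2-byte char #5 = D0 AD.
Leading byte 0xD0 = 11010000 matches 110xxxxx → 2-byte sequence.
Byte 1: 0xD0 = 11010000, payload 10000 (5 bits).
Byte 2: 0xAD = 10101101 (10xxxxxx ✓), payload 101101.
Concatenate: 10000101101 = 0x42D (11 bits → U+042D).

U+042D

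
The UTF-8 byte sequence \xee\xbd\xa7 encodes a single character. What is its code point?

Leading byte 0xEE = 11101110 matches 1110xxxx → 3-byte sequence.
Byte 1: 0xEE = 11101110, payload 1110 (4 bits).
Byte 2: 0xBD = 10111101 (10xxxxxx ✓), payload 111101.
Byte 3: 0xA7 = 10100111 (10xxxxxx ✓), payload 100111.
Concatenate: 1110111101100111 = 0xEF67 (16 bits → U+EF67).

U+EF67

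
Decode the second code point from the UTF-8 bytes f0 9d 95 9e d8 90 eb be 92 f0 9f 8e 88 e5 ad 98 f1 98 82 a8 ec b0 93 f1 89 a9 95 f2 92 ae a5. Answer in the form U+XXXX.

Offset 0: leading byte 0xF0 = 11110000 → 4-byte char #1 = F0 9D 95 9E.
Offset 4: leading byte 0xD8 = 11011000 → 2-byte char #2 = D8 90.
Leading byte 0xD8 = 11011000 matches 110xxxxx → 2-byte sequence.
Byte 1: 0xD8 = 11011000, payload 11000 (5 bits).
Byte 2: 0x90 = 10010000 (10xxxxxx ✓), payload 010000.
Concatenate: 11000010000 = 0x610 (11 bits → U+0610).

U+0610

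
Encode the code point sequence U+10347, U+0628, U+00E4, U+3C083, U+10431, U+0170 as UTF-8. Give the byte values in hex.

F0 90 8D 87 D8 A8 C3 A4 F0 BC 82 83 F0 90 90 B1 C5 B0

U+10347: 4-byte form → F0 90 8D 87.
U+0628: 2-byte form → D8 A8.
U+00E4: 2-byte form → C3 A4.
U+3C083: 4-byte form → F0 BC 82 83.
U+10431: 4-byte form → F0 90 90 B1.
U+0170: 2-byte form → C5 B0.
Concatenated (18 bytes): F0 90 8D 87 D8 A8 C3 A4 F0 BC 82 83 F0 90 90 B1 C5 B0.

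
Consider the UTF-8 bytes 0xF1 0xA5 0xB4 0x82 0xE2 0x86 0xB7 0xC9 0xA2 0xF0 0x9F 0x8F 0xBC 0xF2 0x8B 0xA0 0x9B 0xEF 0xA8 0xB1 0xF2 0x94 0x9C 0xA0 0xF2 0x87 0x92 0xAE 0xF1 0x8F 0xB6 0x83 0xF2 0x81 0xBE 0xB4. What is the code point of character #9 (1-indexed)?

U+4FD83

Offset 0: leading byte 0xF1 = 11110001 → 4-byte char #1 = F1 A5 B4 82.
Offset 4: leading byte 0xE2 = 11100010 → 3-byte char #2 = E2 86 B7.
Offset 7: leading byte 0xC9 = 11001001 → 2-byte char #3 = C9 A2.
Offset 9: leading byte 0xF0 = 11110000 → 4-byte char #4 = F0 9F 8F BC.
Offset 13: leading byte 0xF2 = 11110010 → 4-byte char #5 = F2 8B A0 9B.
Offset 17: leading byte 0xEF = 11101111 → 3-byte char #6 = EF A8 B1.
Offset 20: leading byte 0xF2 = 11110010 → 4-byte char #7 = F2 94 9C A0.
Offset 24: leading byte 0xF2 = 11110010 → 4-byte char #8 = F2 87 92 AE.
Offset 28: leading byte 0xF1 = 11110001 → 4-byte char #9 = F1 8F B6 83.
Leading byte 0xF1 = 11110001 matches 11110xxx → 4-byte sequence.
Byte 1: 0xF1 = 11110001, payload 001 (3 bits).
Byte 2: 0x8F = 10001111 (10xxxxxx ✓), payload 001111.
Byte 3: 0xB6 = 10110110 (10xxxxxx ✓), payload 110110.
Byte 4: 0x83 = 10000011 (10xxxxxx ✓), payload 000011.
Concatenate: 001001111110110000011 = 0x4FD83 (21 bits → U+4FD83).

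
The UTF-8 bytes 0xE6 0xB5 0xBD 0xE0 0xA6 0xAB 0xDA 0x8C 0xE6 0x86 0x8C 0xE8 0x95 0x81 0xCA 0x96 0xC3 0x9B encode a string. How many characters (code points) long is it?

Byte at offset 0: 0xE6 = 11100110 → 3-byte char (#1). Advance 3.
Byte at offset 3: 0xE0 = 11100000 → 3-byte char (#2). Advance 3.
Byte at offset 6: 0xDA = 11011010 → 2-byte char (#3). Advance 2.
Byte at offset 8: 0xE6 = 11100110 → 3-byte char (#4). Advance 3.
Byte at offset 11: 0xE8 = 11101000 → 3-byte char (#5). Advance 3.
Byte at offset 14: 0xCA = 11001010 → 2-byte char (#6). Advance 2.
Byte at offset 16: 0xC3 = 11000011 → 2-byte char (#7). Advance 2.
Reached end at offset 18 after 7 code points.

7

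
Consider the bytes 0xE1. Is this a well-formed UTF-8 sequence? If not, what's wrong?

invalid (sequence truncated)

Leading byte 0xE1 = 11100001 → 3-byte form, but only 1 byte is present.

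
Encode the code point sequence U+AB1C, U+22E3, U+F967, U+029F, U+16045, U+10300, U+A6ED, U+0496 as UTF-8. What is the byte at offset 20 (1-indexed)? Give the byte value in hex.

0xEA

1-indexed offset 20 is 0-indexed offset 19.
U+AB1C → 3-byte form EA AC 9C at offsets 0–2.
U+22E3 → 3-byte form E2 8B A3 at offsets 3–5.
U+F967 → 3-byte form EF A5 A7 at offsets 6–8.
U+029F → 2-byte form CA 9F at offsets 9–10.
U+16045 → 4-byte form F0 96 81 85 at offsets 11–14.
U+10300 → 4-byte form F0 90 8C 80 at offsets 15–18.
U+A6ED → 3-byte form EA 9B AD at offsets 19–21.
Offset 19 falls in char 7's range; it's byte 1 of EA 9B AD = 0xEA.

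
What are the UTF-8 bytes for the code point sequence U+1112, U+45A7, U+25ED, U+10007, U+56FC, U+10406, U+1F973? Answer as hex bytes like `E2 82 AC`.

U+1112: 3-byte form → E1 84 92.
U+45A7: 3-byte form → E4 96 A7.
U+25ED: 3-byte form → E2 97 AD.
U+10007: 4-byte form → F0 90 80 87.
U+56FC: 3-byte form → E5 9B BC.
U+10406: 4-byte form → F0 90 90 86.
U+1F973: 4-byte form → F0 9F A5 B3.
Concatenated (24 bytes): E1 84 92 E4 96 A7 E2 97 AD F0 90 80 87 E5 9B BC F0 90 90 86 F0 9F A5 B3.

E1 84 92 E4 96 A7 E2 97 AD F0 90 80 87 E5 9B BC F0 90 90 86 F0 9F A5 B3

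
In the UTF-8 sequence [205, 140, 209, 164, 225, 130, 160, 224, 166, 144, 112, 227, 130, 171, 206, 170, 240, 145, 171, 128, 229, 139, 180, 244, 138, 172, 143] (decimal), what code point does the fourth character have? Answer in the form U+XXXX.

Offset 0: leading byte 0xCD = 11001101 → 2-byte char #1 = CD 8C.
Offset 2: leading byte 0xD1 = 11010001 → 2-byte char #2 = D1 A4.
Offset 4: leading byte 0xE1 = 11100001 → 3-byte char #3 = E1 82 A0.
Offset 7: leading byte 0xE0 = 11100000 → 3-byte char #4 = E0 A6 90.
Leading byte 0xE0 = 11100000 matches 1110xxxx → 3-byte sequence.
Byte 1: 0xE0 = 11100000, payload 0000 (4 bits).
Byte 2: 0xA6 = 10100110 (10xxxxxx ✓), payload 100110.
Byte 3: 0x90 = 10010000 (10xxxxxx ✓), payload 010000.
Concatenate: 0000100110010000 = 0x990 (16 bits → U+0990).

U+0990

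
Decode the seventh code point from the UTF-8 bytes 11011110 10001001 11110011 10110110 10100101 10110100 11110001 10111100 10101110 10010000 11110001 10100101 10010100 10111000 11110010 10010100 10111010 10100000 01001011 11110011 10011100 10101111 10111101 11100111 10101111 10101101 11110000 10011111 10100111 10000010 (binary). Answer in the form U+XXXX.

U+DCBFD

Offset 0: leading byte 0xDE = 11011110 → 2-byte char #1 = DE 89.
Offset 2: leading byte 0xF3 = 11110011 → 4-byte char #2 = F3 B6 A5 B4.
Offset 6: leading byte 0xF1 = 11110001 → 4-byte char #3 = F1 BC AE 90.
Offset 10: leading byte 0xF1 = 11110001 → 4-byte char #4 = F1 A5 94 B8.
Offset 14: leading byte 0xF2 = 11110010 → 4-byte char #5 = F2 94 BA A0.
Offset 18: leading byte 0x4B = 01001011 → 1-byte char #6 = 4B.
Offset 19: leading byte 0xF3 = 11110011 → 4-byte char #7 = F3 9C AF BD.
Leading byte 0xF3 = 11110011 matches 11110xxx → 4-byte sequence.
Byte 1: 0xF3 = 11110011, payload 011 (3 bits).
Byte 2: 0x9C = 10011100 (10xxxxxx ✓), payload 011100.
Byte 3: 0xAF = 10101111 (10xxxxxx ✓), payload 101111.
Byte 4: 0xBD = 10111101 (10xxxxxx ✓), payload 111101.
Concatenate: 011011100101111111101 = 0xDCBFD (21 bits → U+DCBFD).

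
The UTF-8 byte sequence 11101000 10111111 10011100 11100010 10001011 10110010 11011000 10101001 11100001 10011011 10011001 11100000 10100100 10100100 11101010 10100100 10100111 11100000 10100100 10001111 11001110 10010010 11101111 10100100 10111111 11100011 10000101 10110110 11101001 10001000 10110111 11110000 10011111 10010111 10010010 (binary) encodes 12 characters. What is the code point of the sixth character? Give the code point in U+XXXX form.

U+A927

Offset 0: leading byte 0xE8 = 11101000 → 3-byte char #1 = E8 BF 9C.
Offset 3: leading byte 0xE2 = 11100010 → 3-byte char #2 = E2 8B B2.
Offset 6: leading byte 0xD8 = 11011000 → 2-byte char #3 = D8 A9.
Offset 8: leading byte 0xE1 = 11100001 → 3-byte char #4 = E1 9B 99.
Offset 11: leading byte 0xE0 = 11100000 → 3-byte char #5 = E0 A4 A4.
Offset 14: leading byte 0xEA = 11101010 → 3-byte char #6 = EA A4 A7.
Leading byte 0xEA = 11101010 matches 1110xxxx → 3-byte sequence.
Byte 1: 0xEA = 11101010, payload 1010 (4 bits).
Byte 2: 0xA4 = 10100100 (10xxxxxx ✓), payload 100100.
Byte 3: 0xA7 = 10100111 (10xxxxxx ✓), payload 100111.
Concatenate: 1010100100100111 = 0xA927 (16 bits → U+A927).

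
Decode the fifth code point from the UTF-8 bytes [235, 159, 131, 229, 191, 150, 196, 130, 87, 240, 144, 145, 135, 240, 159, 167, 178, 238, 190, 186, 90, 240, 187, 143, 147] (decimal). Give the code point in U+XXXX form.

Offset 0: leading byte 0xEB = 11101011 → 3-byte char #1 = EB 9F 83.
Offset 3: leading byte 0xE5 = 11100101 → 3-byte char #2 = E5 BF 96.
Offset 6: leading byte 0xC4 = 11000100 → 2-byte char #3 = C4 82.
Offset 8: leading byte 0x57 = 01010111 → 1-byte char #4 = 57.
Offset 9: leading byte 0xF0 = 11110000 → 4-byte char #5 = F0 90 91 87.
Leading byte 0xF0 = 11110000 matches 11110xxx → 4-byte sequence.
Byte 1: 0xF0 = 11110000, payload 000 (3 bits).
Byte 2: 0x90 = 10010000 (10xxxxxx ✓), payload 010000.
Byte 3: 0x91 = 10010001 (10xxxxxx ✓), payload 010001.
Byte 4: 0x87 = 10000111 (10xxxxxx ✓), payload 000111.
Concatenate: 000010000010001000111 = 0x10447 (21 bits → U+10447).

U+10447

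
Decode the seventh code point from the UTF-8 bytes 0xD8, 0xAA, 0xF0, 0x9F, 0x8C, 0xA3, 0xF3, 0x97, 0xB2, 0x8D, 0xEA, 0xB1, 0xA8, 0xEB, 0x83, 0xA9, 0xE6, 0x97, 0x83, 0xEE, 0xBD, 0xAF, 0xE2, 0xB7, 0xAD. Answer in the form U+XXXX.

U+EF6F

Offset 0: leading byte 0xD8 = 11011000 → 2-byte char #1 = D8 AA.
Offset 2: leading byte 0xF0 = 11110000 → 4-byte char #2 = F0 9F 8C A3.
Offset 6: leading byte 0xF3 = 11110011 → 4-byte char #3 = F3 97 B2 8D.
Offset 10: leading byte 0xEA = 11101010 → 3-byte char #4 = EA B1 A8.
Offset 13: leading byte 0xEB = 11101011 → 3-byte char #5 = EB 83 A9.
Offset 16: leading byte 0xE6 = 11100110 → 3-byte char #6 = E6 97 83.
Offset 19: leading byte 0xEE = 11101110 → 3-byte char #7 = EE BD AF.
Leading byte 0xEE = 11101110 matches 1110xxxx → 3-byte sequence.
Byte 1: 0xEE = 11101110, payload 1110 (4 bits).
Byte 2: 0xBD = 10111101 (10xxxxxx ✓), payload 111101.
Byte 3: 0xAF = 10101111 (10xxxxxx ✓), payload 101111.
Concatenate: 1110111101101111 = 0xEF6F (16 bits → U+EF6F).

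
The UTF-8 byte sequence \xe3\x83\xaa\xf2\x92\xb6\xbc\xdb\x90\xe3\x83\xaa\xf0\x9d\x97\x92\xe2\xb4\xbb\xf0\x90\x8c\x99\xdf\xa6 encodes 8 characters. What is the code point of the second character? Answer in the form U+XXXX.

U+92DBC

Offset 0: leading byte 0xE3 = 11100011 → 3-byte char #1 = E3 83 AA.
Offset 3: leading byte 0xF2 = 11110010 → 4-byte char #2 = F2 92 B6 BC.
Leading byte 0xF2 = 11110010 matches 11110xxx → 4-byte sequence.
Byte 1: 0xF2 = 11110010, payload 010 (3 bits).
Byte 2: 0x92 = 10010010 (10xxxxxx ✓), payload 010010.
Byte 3: 0xB6 = 10110110 (10xxxxxx ✓), payload 110110.
Byte 4: 0xBC = 10111100 (10xxxxxx ✓), payload 111100.
Concatenate: 010010010110110111100 = 0x92DBC (21 bits → U+92DBC).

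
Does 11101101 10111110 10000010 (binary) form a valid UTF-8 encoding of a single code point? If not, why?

Structurally a 3-byte sequence; payload = 0xDF82.
But 0xDF82 is in U+D800–U+DFFF, the surrogate range. Surrogates are not Unicode scalar values and are forbidden in UTF-8.

invalid (encodes a surrogate (U+D800–U+DFFF))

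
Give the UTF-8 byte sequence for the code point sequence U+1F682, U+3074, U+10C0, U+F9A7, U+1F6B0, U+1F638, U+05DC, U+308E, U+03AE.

F0 9F 9A 82 E3 81 B4 E1 83 80 EF A6 A7 F0 9F 9A B0 F0 9F 98 B8 D7 9C E3 82 8E CE AE

U+1F682: 4-byte form → F0 9F 9A 82.
U+3074: 3-byte form → E3 81 B4.
U+10C0: 3-byte form → E1 83 80.
U+F9A7: 3-byte form → EF A6 A7.
U+1F6B0: 4-byte form → F0 9F 9A B0.
U+1F638: 4-byte form → F0 9F 98 B8.
U+05DC: 2-byte form → D7 9C.
U+308E: 3-byte form → E3 82 8E.
U+03AE: 2-byte form → CE AE.
Concatenated (28 bytes): F0 9F 9A 82 E3 81 B4 E1 83 80 EF A6 A7 F0 9F 9A B0 F0 9F 98 B8 D7 9C E3 82 8E CE AE.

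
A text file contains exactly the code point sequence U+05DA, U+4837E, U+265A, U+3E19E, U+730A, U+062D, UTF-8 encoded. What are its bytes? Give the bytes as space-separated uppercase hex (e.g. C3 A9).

U+05DA: 2-byte form → D7 9A.
U+4837E: 4-byte form → F1 88 8D BE.
U+265A: 3-byte form → E2 99 9A.
U+3E19E: 4-byte form → F0 BE 86 9E.
U+730A: 3-byte form → E7 8C 8A.
U+062D: 2-byte form → D8 AD.
Concatenated (18 bytes): D7 9A F1 88 8D BE E2 99 9A F0 BE 86 9E E7 8C 8A D8 AD.

D7 9A F1 88 8D BE E2 99 9A F0 BE 86 9E E7 8C 8A D8 AD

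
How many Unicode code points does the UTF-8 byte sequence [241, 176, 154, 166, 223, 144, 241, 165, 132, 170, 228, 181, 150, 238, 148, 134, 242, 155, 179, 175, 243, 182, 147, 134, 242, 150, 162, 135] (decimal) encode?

Byte at offset 0: 0xF1 = 11110001 → 4-byte char (#1). Advance 4.
Byte at offset 4: 0xDF = 11011111 → 2-byte char (#2). Advance 2.
Byte at offset 6: 0xF1 = 11110001 → 4-byte char (#3). Advance 4.
Byte at offset 10: 0xE4 = 11100100 → 3-byte char (#4). Advance 3.
Byte at offset 13: 0xEE = 11101110 → 3-byte char (#5). Advance 3.
Byte at offset 16: 0xF2 = 11110010 → 4-byte char (#6). Advance 4.
Byte at offset 20: 0xF3 = 11110011 → 4-byte char (#7). Advance 4.
Byte at offset 24: 0xF2 = 11110010 → 4-byte char (#8). Advance 4.
Reached end at offset 28 after 8 code points.

8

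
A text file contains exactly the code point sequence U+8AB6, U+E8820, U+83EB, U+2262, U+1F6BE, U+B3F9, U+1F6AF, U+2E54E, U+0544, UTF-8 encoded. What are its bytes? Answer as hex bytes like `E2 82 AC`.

E8 AA B6 F3 A8 A0 A0 E8 8F AB E2 89 A2 F0 9F 9A BE EB 8F B9 F0 9F 9A AF F0 AE 95 8E D5 84

U+8AB6: 3-byte form → E8 AA B6.
U+E8820: 4-byte form → F3 A8 A0 A0.
U+83EB: 3-byte form → E8 8F AB.
U+2262: 3-byte form → E2 89 A2.
U+1F6BE: 4-byte form → F0 9F 9A BE.
U+B3F9: 3-byte form → EB 8F B9.
U+1F6AF: 4-byte form → F0 9F 9A AF.
U+2E54E: 4-byte form → F0 AE 95 8E.
U+0544: 2-byte form → D5 84.
Concatenated (30 bytes): E8 AA B6 F3 A8 A0 A0 E8 8F AB E2 89 A2 F0 9F 9A BE EB 8F B9 F0 9F 9A AF F0 AE 95 8E D5 84.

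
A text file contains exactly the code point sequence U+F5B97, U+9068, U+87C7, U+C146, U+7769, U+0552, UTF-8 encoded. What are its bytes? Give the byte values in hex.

F3 B5 AE 97 E9 81 A8 E8 9F 87 EC 85 86 E7 9D A9 D5 92

U+F5B97: 4-byte form → F3 B5 AE 97.
U+9068: 3-byte form → E9 81 A8.
U+87C7: 3-byte form → E8 9F 87.
U+C146: 3-byte form → EC 85 86.
U+7769: 3-byte form → E7 9D A9.
U+0552: 2-byte form → D5 92.
Concatenated (18 bytes): F3 B5 AE 97 E9 81 A8 E8 9F 87 EC 85 86 E7 9D A9 D5 92.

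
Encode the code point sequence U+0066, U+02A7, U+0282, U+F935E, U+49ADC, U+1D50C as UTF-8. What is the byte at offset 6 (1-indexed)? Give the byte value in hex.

1-indexed offset 6 is 0-indexed offset 5.
U+0066 → 1-byte form 66 at offsets 0–0.
U+02A7 → 2-byte form CA A7 at offsets 1–2.
U+0282 → 2-byte form CA 82 at offsets 3–4.
U+F935E → 4-byte form F3 B9 8D 9E at offsets 5–8.
Offset 5 falls in char 4's range; it's byte 1 of F3 B9 8D 9E = 0xF3.

0xF3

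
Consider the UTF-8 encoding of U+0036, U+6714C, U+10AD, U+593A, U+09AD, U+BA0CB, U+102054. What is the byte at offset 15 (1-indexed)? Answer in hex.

1-indexed offset 15 is 0-indexed offset 14.
U+0036 → 1-byte form 36 at offsets 0–0.
U+6714C → 4-byte form F1 A7 85 8C at offsets 1–4.
U+10AD → 3-byte form E1 82 AD at offsets 5–7.
U+593A → 3-byte form E5 A4 BA at offsets 8–10.
U+09AD → 3-byte form E0 A6 AD at offsets 11–13.
U+BA0CB → 4-byte form F2 BA 83 8B at offsets 14–17.
Offset 14 falls in char 6's range; it's byte 1 of F2 BA 83 8B = 0xF2.

0xF2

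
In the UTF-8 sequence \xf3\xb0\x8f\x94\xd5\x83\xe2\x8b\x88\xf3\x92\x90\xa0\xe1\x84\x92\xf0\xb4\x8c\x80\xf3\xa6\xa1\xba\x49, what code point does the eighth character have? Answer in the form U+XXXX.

Offset 0: leading byte 0xF3 = 11110011 → 4-byte char #1 = F3 B0 8F 94.
Offset 4: leading byte 0xD5 = 11010101 → 2-byte char #2 = D5 83.
Offset 6: leading byte 0xE2 = 11100010 → 3-byte char #3 = E2 8B 88.
Offset 9: leading byte 0xF3 = 11110011 → 4-byte char #4 = F3 92 90 A0.
Offset 13: leading byte 0xE1 = 11100001 → 3-byte char #5 = E1 84 92.
Offset 16: leading byte 0xF0 = 11110000 → 4-byte char #6 = F0 B4 8C 80.
Offset 20: leading byte 0xF3 = 11110011 → 4-byte char #7 = F3 A6 A1 BA.
Offset 24: leading byte 0x49 = 01001001 → 1-byte char #8 = 49.
Leading byte 0x49 = 01001001 matches 0xxxxxxx → 1-byte sequence.
Byte 1: 0x49 = 01001001, payload 1001001 (7 bits).
Concatenate: 1001001 = 0x49 (7 bits → U+0049).

U+0049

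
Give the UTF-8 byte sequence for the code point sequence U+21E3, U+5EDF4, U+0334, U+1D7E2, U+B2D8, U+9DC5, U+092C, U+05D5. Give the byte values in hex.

E2 87 A3 F1 9E B7 B4 CC B4 F0 9D 9F A2 EB 8B 98 E9 B7 85 E0 A4 AC D7 95

U+21E3: 3-byte form → E2 87 A3.
U+5EDF4: 4-byte form → F1 9E B7 B4.
U+0334: 2-byte form → CC B4.
U+1D7E2: 4-byte form → F0 9D 9F A2.
U+B2D8: 3-byte form → EB 8B 98.
U+9DC5: 3-byte form → E9 B7 85.
U+092C: 3-byte form → E0 A4 AC.
U+05D5: 2-byte form → D7 95.
Concatenated (24 bytes): E2 87 A3 F1 9E B7 B4 CC B4 F0 9D 9F A2 EB 8B 98 E9 B7 85 E0 A4 AC D7 95.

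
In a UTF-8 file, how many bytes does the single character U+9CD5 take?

U+9CD5 = 0x9CD5. UTF-8 uses 1 byte below 0x80, 2 below 0x800, 3 below 0x10000, 4 up to 0x10FFFF. 0x9CD5 is in U+0800–U+FFFF → 3 bytes.

3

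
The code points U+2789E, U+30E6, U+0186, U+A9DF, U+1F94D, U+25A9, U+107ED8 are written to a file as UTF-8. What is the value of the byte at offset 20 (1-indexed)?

0xF4

1-indexed offset 20 is 0-indexed offset 19.
U+2789E → 4-byte form F0 A7 A2 9E at offsets 0–3.
U+30E6 → 3-byte form E3 83 A6 at offsets 4–6.
U+0186 → 2-byte form C6 86 at offsets 7–8.
U+A9DF → 3-byte form EA A7 9F at offsets 9–11.
U+1F94D → 4-byte form F0 9F A5 8D at offsets 12–15.
U+25A9 → 3-byte form E2 96 A9 at offsets 16–18.
U+107ED8 → 4-byte form F4 87 BB 98 at offsets 19–22.
Offset 19 falls in char 7's range; it's byte 1 of F4 87 BB 98 = 0xF4.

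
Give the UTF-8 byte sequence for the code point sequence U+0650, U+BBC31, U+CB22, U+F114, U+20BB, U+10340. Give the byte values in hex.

U+0650: 2-byte form → D9 90.
U+BBC31: 4-byte form → F2 BB B0 B1.
U+CB22: 3-byte form → EC AC A2.
U+F114: 3-byte form → EF 84 94.
U+20BB: 3-byte form → E2 82 BB.
U+10340: 4-byte form → F0 90 8D 80.
Concatenated (19 bytes): D9 90 F2 BB B0 B1 EC AC A2 EF 84 94 E2 82 BB F0 90 8D 80.

D9 90 F2 BB B0 B1 EC AC A2 EF 84 94 E2 82 BB F0 90 8D 80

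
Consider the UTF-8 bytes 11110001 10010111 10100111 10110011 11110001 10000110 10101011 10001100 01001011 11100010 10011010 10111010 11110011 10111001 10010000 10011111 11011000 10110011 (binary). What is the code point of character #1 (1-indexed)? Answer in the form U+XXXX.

U+579F3

Offset 0: leading byte 0xF1 = 11110001 → 4-byte char #1 = F1 97 A7 B3.
Leading byte 0xF1 = 11110001 matches 11110xxx → 4-byte sequence.
Byte 1: 0xF1 = 11110001, payload 001 (3 bits).
Byte 2: 0x97 = 10010111 (10xxxxxx ✓), payload 010111.
Byte 3: 0xA7 = 10100111 (10xxxxxx ✓), payload 100111.
Byte 4: 0xB3 = 10110011 (10xxxxxx ✓), payload 110011.
Concatenate: 001010111100111110011 = 0x579F3 (21 bits → U+579F3).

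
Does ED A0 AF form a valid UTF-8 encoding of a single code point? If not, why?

invalid (encodes a surrogate (U+D800–U+DFFF))

Structurally a 3-byte sequence; payload = 0xD82F.
But 0xD82F is in U+D800–U+DFFF, the surrogate range. Surrogates are not Unicode scalar values and are forbidden in UTF-8.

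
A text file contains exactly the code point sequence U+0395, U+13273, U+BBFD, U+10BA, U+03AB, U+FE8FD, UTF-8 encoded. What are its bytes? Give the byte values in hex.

CE 95 F0 93 89 B3 EB AF BD E1 82 BA CE AB F3 BE A3 BD

U+0395: 2-byte form → CE 95.
U+13273: 4-byte form → F0 93 89 B3.
U+BBFD: 3-byte form → EB AF BD.
U+10BA: 3-byte form → E1 82 BA.
U+03AB: 2-byte form → CE AB.
U+FE8FD: 4-byte form → F3 BE A3 BD.
Concatenated (18 bytes): CE 95 F0 93 89 B3 EB AF BD E1 82 BA CE AB F3 BE A3 BD.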